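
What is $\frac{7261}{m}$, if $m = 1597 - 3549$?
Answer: $- \frac{7261}{1952} \approx -3.7198$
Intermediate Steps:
$m = -1952$
$\frac{7261}{m} = \frac{7261}{-1952} = 7261 \left(- \frac{1}{1952}\right) = - \frac{7261}{1952}$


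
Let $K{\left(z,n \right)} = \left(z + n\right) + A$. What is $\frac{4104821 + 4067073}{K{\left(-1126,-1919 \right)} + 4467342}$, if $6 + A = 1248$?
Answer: $\frac{8171894}{4465539} \approx 1.83$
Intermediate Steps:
$A = 1242$ ($A = -6 + 1248 = 1242$)
$K{\left(z,n \right)} = 1242 + n + z$ ($K{\left(z,n \right)} = \left(z + n\right) + 1242 = \left(n + z\right) + 1242 = 1242 + n + z$)
$\frac{4104821 + 4067073}{K{\left(-1126,-1919 \right)} + 4467342} = \frac{4104821 + 4067073}{\left(1242 - 1919 - 1126\right) + 4467342} = \frac{8171894}{-1803 + 4467342} = \frac{8171894}{4465539}$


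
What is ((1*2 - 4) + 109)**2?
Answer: 11449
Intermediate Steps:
((1*2 - 4) + 109)**2 = ((2 - 4) + 109)**2 = (-2 + 109)**2 = 107**2 = 11449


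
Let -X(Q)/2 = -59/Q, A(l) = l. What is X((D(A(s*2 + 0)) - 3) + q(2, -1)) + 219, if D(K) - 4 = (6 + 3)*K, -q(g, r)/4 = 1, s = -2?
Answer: 8423/39 ≈ 215.97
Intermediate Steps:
q(g, r) = -4 (q(g, r) = -4*1 = -4)
D(K) = 4 + 9*K (D(K) = 4 + (6 + 3)*K = 4 + 9*K)
X(Q) = 118/Q (X(Q) = -(-118)/Q = 118/Q)
X((D(A(s*2 + 0)) - 3) + q(2, -1)) + 219 = 118/(((4 + 9*(-2*2 + 0)) - 3) - 4) + 219 = 118/(((4 + 9*(-4 + 0)) - 3) - 4) + 219 = 118/(((4 + 9*(-4)) - 3) - 4) + 219 = 118/(((4 - 36) - 3) - 4) + 219 = 118/((-32 - 3) - 4) + 219 = 118/(-35 - 4) + 219 = 118/(-39) + 219 = 118*(-1/39) + 219 = -118/39 + 219 = 8423/39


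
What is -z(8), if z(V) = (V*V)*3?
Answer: -192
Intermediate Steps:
z(V) = 3*V**2 (z(V) = V**2*3 = 3*V**2)
-z(8) = -3*8**2 = -3*64 = -1*192 = -192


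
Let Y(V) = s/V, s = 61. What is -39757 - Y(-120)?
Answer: -4770779/120 ≈ -39757.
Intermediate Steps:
Y(V) = 61/V
-39757 - Y(-120) = -39757 - 61/(-120) = -39757 - 61*(-1)/120 = -39757 - 1*(-61/120) = -39757 + 61/120 = -4770779/120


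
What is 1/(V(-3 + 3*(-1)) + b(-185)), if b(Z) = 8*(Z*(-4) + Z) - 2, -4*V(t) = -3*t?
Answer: 2/8867 ≈ 0.00022556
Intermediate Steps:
V(t) = 3*t/4 (V(t) = -(-3)*t/4 = 3*t/4)
b(Z) = -2 - 24*Z (b(Z) = 8*(-4*Z + Z) - 2 = 8*(-3*Z) - 2 = -24*Z - 2 = -2 - 24*Z)
1/(V(-3 + 3*(-1)) + b(-185)) = 1/(3*(-3 + 3*(-1))/4 + (-2 - 24*(-185))) = 1/(3*(-3 - 3)/4 + (-2 + 4440)) = 1/((3/4)*(-6) + 4438) = 1/(-9/2 + 4438) = 1/(8867/2) = 2/8867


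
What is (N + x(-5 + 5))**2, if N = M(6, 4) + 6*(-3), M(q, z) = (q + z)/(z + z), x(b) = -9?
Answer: 10609/16 ≈ 663.06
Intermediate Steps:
M(q, z) = (q + z)/(2*z) (M(q, z) = (q + z)/((2*z)) = (q + z)*(1/(2*z)) = (q + z)/(2*z))
N = -67/4 (N = (1/2)*(6 + 4)/4 + 6*(-3) = (1/2)*(1/4)*10 - 18 = 5/4 - 18 = -67/4 ≈ -16.750)
(N + x(-5 + 5))**2 = (-67/4 - 9)**2 = (-103/4)**2 = 10609/16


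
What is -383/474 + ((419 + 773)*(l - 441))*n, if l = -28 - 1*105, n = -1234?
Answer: 400204206145/474 ≈ 8.4431e+8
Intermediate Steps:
l = -133 (l = -28 - 105 = -133)
-383/474 + ((419 + 773)*(l - 441))*n = -383/474 + ((419 + 773)*(-133 - 441))*(-1234) = -383*1/474 + (1192*(-574))*(-1234) = -383/474 - 684208*(-1234) = -383/474 + 844312672 = 400204206145/474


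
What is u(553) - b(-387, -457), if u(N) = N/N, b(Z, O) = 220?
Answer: -219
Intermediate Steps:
u(N) = 1
u(553) - b(-387, -457) = 1 - 1*220 = 1 - 220 = -219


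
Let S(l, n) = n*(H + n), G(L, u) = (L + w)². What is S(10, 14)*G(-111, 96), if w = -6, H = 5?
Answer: 3641274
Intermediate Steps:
G(L, u) = (-6 + L)² (G(L, u) = (L - 6)² = (-6 + L)²)
S(l, n) = n*(5 + n)
S(10, 14)*G(-111, 96) = (14*(5 + 14))*(-6 - 111)² = (14*19)*(-117)² = 266*13689 = 3641274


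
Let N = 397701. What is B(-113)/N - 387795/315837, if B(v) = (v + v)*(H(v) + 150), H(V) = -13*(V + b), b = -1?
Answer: -10026564877/4652173731 ≈ -2.1552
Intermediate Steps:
H(V) = 13 - 13*V (H(V) = -13*(V - 1) = -13*(-1 + V) = 13 - 13*V)
B(v) = 2*v*(163 - 13*v) (B(v) = (v + v)*((13 - 13*v) + 150) = (2*v)*(163 - 13*v) = 2*v*(163 - 13*v))
B(-113)/N - 387795/315837 = (2*(-113)*(163 - 13*(-113)))/397701 - 387795/315837 = (2*(-113)*(163 + 1469))*(1/397701) - 387795*1/315837 = (2*(-113)*1632)*(1/397701) - 129265/105279 = -368832*1/397701 - 129265/105279 = -122944/132567 - 129265/105279 = -10026564877/4652173731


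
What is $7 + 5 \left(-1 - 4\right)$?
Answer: $-18$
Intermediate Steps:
$7 + 5 \left(-1 - 4\right) = 7 + 5 \left(-5\right) = 7 - 25 = -18$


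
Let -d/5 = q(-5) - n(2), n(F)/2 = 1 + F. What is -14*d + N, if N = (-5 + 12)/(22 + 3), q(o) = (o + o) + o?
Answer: -36743/25 ≈ -1469.7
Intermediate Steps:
q(o) = 3*o (q(o) = 2*o + o = 3*o)
n(F) = 2 + 2*F (n(F) = 2*(1 + F) = 2 + 2*F)
d = 105 (d = -5*(3*(-5) - (2 + 2*2)) = -5*(-15 - (2 + 4)) = -5*(-15 - 1*6) = -5*(-15 - 6) = -5*(-21) = 105)
N = 7/25 ≈ 0.28000
-14*d + N = -14*105 + 7/25 = -1470 + 7/25 = -36743/25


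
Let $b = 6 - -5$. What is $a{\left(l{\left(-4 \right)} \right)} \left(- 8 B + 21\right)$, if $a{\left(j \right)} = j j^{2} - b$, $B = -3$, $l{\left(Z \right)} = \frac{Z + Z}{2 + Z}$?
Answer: $2385$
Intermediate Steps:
$b = 11$ ($b = 6 + 5 = 11$)
$l{\left(Z \right)} = \frac{2 Z}{2 + Z}$
$a{\left(j \right)} = -11 + j^{3}$ ($a{\left(j \right)} = j j^{2} - 11 = j^{3} - 11 = -11 + j^{3}$)
$a{\left(l{\left(-4 \right)} \right)} \left(- 8 B + 21\right) = \left(-11 + \left(2 \left(-4\right) \frac{1}{2 - 4}\right)^{3}\right) \left(\left(-8\right) \left(-3\right) + 21\right) = \left(-11 + \left(2 \left(-4\right) \frac{1}{-2}\right)^{3}\right) \left(24 + 21\right) = \left(-11 + \left(2 \left(-4\right) \left(- \frac{1}{2}\right)\right)^{3}\right) 45 = \left(-11 + 4^{3}\right) 45 = \left(-11 + 64\right) 45 = 53 \cdot 45 = 2385$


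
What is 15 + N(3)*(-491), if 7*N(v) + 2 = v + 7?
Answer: -3823/7 ≈ -546.14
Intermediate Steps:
N(v) = 5/7 + v/7 (N(v) = -2/7 + (v + 7)/7 = -2/7 + (7 + v)/7 = -2/7 + (1 + v/7) = 5/7 + v/7)
15 + N(3)*(-491) = 15 + (5/7 + (⅐)*3)*(-491) = 15 + (5/7 + 3/7)*(-491) = 15 + (8/7)*(-491) = 15 - 3928/7 = -3823/7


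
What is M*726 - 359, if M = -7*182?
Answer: -925283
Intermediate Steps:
M = -1274
M*726 - 359 = -1274*726 - 359 = -924924 - 359 = -925283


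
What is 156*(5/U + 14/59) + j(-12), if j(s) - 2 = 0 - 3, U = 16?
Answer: 20005/236 ≈ 84.767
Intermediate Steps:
j(s) = -1 (j(s) = 2 + (0 - 3) = 2 - 3 = -1)
156*(5/U + 14/59) + j(-12) = 156*(5/16 + 14/59) - 1 = 156*(519/944) - 1 = 20241/236 - 1 = 20005/236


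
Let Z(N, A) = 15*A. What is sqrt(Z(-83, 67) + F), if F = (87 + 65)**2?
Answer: sqrt(24109) ≈ 155.27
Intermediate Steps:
F = 23104 (F = 152**2 = 23104)
sqrt(Z(-83, 67) + F) = sqrt(15*67 + 23104) = sqrt(1005 + 23104) = sqrt(24109)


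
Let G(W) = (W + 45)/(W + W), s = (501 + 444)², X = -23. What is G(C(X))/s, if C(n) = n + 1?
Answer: -23/39293100 ≈ -5.8534e-7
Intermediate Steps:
C(n) = 1 + n
s = 893025 (s = 945² = 893025)
G(W) = (45 + W)/(2*W) (G(W) = (45 + W)/((2*W)) = (45 + W)*(1/(2*W)) = (45 + W)/(2*W))
G(C(X))/s = ((45 + (1 - 23))/(2*(1 - 23)))/893025 = ((½)*(45 - 22)/(-22))*(1/893025) = ((½)*(-1/22)*23)*(1/893025) = -23/44*1/893025 = -23/39293100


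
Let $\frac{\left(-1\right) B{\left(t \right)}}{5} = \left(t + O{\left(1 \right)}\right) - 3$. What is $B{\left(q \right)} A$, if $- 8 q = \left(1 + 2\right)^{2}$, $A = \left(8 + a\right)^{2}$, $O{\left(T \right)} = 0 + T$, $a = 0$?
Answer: $1000$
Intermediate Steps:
$O{\left(T \right)} = T$
$A = 64$ ($A = \left(8 + 0\right)^{2} = 8^{2} = 64$)
$q = - \frac{9}{8}$ ($q = - \frac{\left(1 + 2\right)^{2}}{8} = - \frac{3^{2}}{8} = \left(- \frac{1}{8}\right) 9 = - \frac{9}{8} \approx -1.125$)
$B{\left(t \right)} = 10 - 5 t$ ($B{\left(t \right)} = - 5 \left(\left(t + 1\right) - 3\right) = - 5 \left(\left(1 + t\right) - 3\right) = - 5 \left(-2 + t\right) = 10 - 5 t$)
$B{\left(q \right)} A = \left(10 - - \frac{45}{8}\right) 64 = \left(10 + \frac{45}{8}\right) 64 = \frac{125}{8} \cdot 64 = 1000$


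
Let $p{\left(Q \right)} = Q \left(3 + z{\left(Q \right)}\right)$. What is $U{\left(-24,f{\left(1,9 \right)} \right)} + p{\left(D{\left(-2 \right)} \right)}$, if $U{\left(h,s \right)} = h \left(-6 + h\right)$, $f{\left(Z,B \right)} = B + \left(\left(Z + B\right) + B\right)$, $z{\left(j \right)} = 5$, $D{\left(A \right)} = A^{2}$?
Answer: $752$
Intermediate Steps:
$f{\left(Z,B \right)} = Z + 3 B$ ($f{\left(Z,B \right)} = B + \left(\left(B + Z\right) + B\right) = B + \left(Z + 2 B\right) = Z + 3 B$)
$p{\left(Q \right)} = 8 Q$ ($p{\left(Q \right)} = Q \left(3 + 5\right) = Q 8 = 8 Q$)
$U{\left(-24,f{\left(1,9 \right)} \right)} + p{\left(D{\left(-2 \right)} \right)} = - 24 \left(-6 - 24\right) + 8 \left(-2\right)^{2} = \left(-24\right) \left(-30\right) + 8 \cdot 4 = 720 + 32 = 752$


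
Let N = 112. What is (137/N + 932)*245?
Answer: 3658235/16 ≈ 2.2864e+5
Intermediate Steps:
(137/N + 932)*245 = (137/112 + 932)*245 = (104521/112)*245 = 3658235/16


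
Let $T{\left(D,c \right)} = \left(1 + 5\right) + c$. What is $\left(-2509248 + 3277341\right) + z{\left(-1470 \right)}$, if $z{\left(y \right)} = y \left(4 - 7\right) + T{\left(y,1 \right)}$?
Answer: $772510$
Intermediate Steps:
$T{\left(D,c \right)} = 6 + c$
$z{\left(y \right)} = 7 - 3 y$ ($z{\left(y \right)} = y \left(4 - 7\right) + \left(6 + 1\right) = y \left(4 - 7\right) + 7 = y \left(-3\right) + 7 = - 3 y + 7 = 7 - 3 y$)
$\left(-2509248 + 3277341\right) + z{\left(-1470 \right)} = \left(-2509248 + 3277341\right) + \left(7 - -4410\right) = 768093 + \left(7 + 4410\right) = 768093 + 4417 = 772510$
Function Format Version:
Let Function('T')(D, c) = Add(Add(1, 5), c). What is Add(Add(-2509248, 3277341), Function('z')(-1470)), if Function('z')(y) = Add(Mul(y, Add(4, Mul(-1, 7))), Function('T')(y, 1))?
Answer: 772510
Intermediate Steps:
Function('T')(D, c) = Add(6, c)
Function('z')(y) = Add(7, Mul(-3, y)) (Function('z')(y) = Add(Mul(y, Add(4, Mul(-1, 7))), Add(6, 1)) = Add(Mul(y, Add(4, -7)), 7) = Add(Mul(y, -3), 7) = Add(Mul(-3, y), 7) = Add(7, Mul(-3, y)))
Add(Add(-2509248, 3277341), Function('z')(-1470)) = Add(Add(-2509248, 3277341), Add(7, Mul(-3, -1470))) = Add(768093, Add(7, 4410)) = Add(768093, 4417) = 772510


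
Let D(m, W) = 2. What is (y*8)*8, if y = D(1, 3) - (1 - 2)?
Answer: 192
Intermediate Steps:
y = 3 (y = 2 - (1 - 2) = 2 - 1*(-1) = 2 + 1 = 3)
(y*8)*8 = (3*8)*8 = 24*8 = 192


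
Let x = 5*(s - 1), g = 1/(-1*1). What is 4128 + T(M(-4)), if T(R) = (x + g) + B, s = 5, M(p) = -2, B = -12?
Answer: 4135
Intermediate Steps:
g = -1 (g = 1/(-1) = -1)
x = 20 (x = 5*(5 - 1) = 5*4 = 20)
T(R) = 7 (T(R) = (20 - 1) - 12 = 19 - 12 = 7)
4128 + T(M(-4)) = 4128 + 7 = 4135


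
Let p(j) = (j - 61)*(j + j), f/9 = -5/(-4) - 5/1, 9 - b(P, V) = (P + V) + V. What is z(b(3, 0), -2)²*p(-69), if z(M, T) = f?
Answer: 81739125/4 ≈ 2.0435e+7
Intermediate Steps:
b(P, V) = 9 - P - 2*V (b(P, V) = 9 - ((P + V) + V) = 9 - (P + 2*V) = 9 + (-P - 2*V) = 9 - P - 2*V)
f = -135/4 (f = 9*(-5/(-4) - 5/1) = 9*(-5*(-¼) - 5*1) = 9*(5/4 - 5) = 9*(-15/4) = -135/4 ≈ -33.750)
z(M, T) = -135/4
p(j) = 2*j*(-61 + j) (p(j) = (-61 + j)*(2*j) = 2*j*(-61 + j))
z(b(3, 0), -2)²*p(-69) = (-135/4)²*(2*(-69)*(-61 - 69)) = 18225*(2*(-69)*(-130))/16 = (18225/16)*17940 = 81739125/4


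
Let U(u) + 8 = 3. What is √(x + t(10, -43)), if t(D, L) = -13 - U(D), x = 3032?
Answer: 12*√21 ≈ 54.991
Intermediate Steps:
U(u) = -5 (U(u) = -8 + 3 = -5)
t(D, L) = -8 (t(D, L) = -13 - 1*(-5) = -13 + 5 = -8)
√(x + t(10, -43)) = √(3032 - 8) = √3024 = 12*√21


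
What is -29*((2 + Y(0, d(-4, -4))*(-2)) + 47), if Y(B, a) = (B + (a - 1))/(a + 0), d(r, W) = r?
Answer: -2697/2 ≈ -1348.5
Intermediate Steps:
Y(B, a) = (-1 + B + a)/a (Y(B, a) = (B + (-1 + a))/a = (-1 + B + a)/a)
-29*((2 + Y(0, d(-4, -4))*(-2)) + 47) = -29*((2 + ((-1 + 0 - 4)/(-4))*(-2)) + 47) = -29*((2 - ¼*(-5)*(-2)) + 47) = -29*((2 + (5/4)*(-2)) + 47) = -29*((2 - 5/2) + 47) = -29*(-½ + 47) = -29*93/2 = -2697/2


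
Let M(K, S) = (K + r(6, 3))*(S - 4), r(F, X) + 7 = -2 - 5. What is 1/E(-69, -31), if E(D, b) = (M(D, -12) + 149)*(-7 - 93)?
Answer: -1/147700 ≈ -6.7705e-6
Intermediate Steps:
r(F, X) = -14 (r(F, X) = -7 + (-2 - 5) = -7 - 7 = -14)
M(K, S) = (-14 + K)*(-4 + S) (M(K, S) = (K - 14)*(S - 4) = (-14 + K)*(-4 + S))
E(D, b) = -37300 + 1600*D (E(D, b) = ((56 - 14*(-12) - 4*D + D*(-12)) + 149)*(-7 - 93) = ((56 + 168 - 4*D - 12*D) + 149)*(-100) = ((224 - 16*D) + 149)*(-100) = (373 - 16*D)*(-100) = -37300 + 1600*D)
1/E(-69, -31) = 1/(-37300 + 1600*(-69)) = 1/(-37300 - 110400) = 1/(-147700) = -1/147700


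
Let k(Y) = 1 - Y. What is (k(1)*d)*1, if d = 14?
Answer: 0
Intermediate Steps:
(k(1)*d)*1 = ((1 - 1*1)*14)*1 = ((1 - 1)*14)*1 = (0*14)*1 = 0*1 = 0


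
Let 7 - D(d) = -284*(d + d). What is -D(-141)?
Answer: 80081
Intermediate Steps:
D(d) = 7 + 568*d (D(d) = 7 - (-284)*(d + d) = 7 - (-284)*2*d = 7 - (-568)*d = 7 + 568*d)
-D(-141) = -(7 + 568*(-141)) = -(7 - 80088) = -1*(-80081) = 80081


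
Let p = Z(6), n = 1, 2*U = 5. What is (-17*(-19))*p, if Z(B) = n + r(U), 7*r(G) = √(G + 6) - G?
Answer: 2907/14 + 323*√34/14 ≈ 342.17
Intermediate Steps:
U = 5/2 (U = (½)*5 = 5/2 ≈ 2.5000)
r(G) = -G/7 + √(6 + G)/7 (r(G) = (√(G + 6) - G)/7 = (√(6 + G) - G)/7 = -G/7 + √(6 + G)/7)
Z(B) = 9/14 + √34/14 (Z(B) = 1 + (-⅐*5/2 + √(6 + 5/2)/7) = 1 + (-5/14 + √(17/2)/7) = 1 + (-5/14 + (√34/2)/7) = 1 + (-5/14 + √34/14) = 9/14 + √34/14)
p = 9/14 + √34/14 ≈ 1.0594
(-17*(-19))*p = (-17*(-19))*(9/14 + √34/14) = 323*(9/14 + √34/14) = 2907/14 + 323*√34/14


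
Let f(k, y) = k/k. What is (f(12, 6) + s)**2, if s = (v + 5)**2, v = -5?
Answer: 1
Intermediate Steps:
f(k, y) = 1
s = 0 (s = (-5 + 5)**2 = 0**2 = 0)
(f(12, 6) + s)**2 = (1 + 0)**2 = 1**2 = 1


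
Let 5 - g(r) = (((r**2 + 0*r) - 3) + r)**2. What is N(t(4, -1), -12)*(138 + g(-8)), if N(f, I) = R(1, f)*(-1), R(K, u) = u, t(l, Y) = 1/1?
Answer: 2666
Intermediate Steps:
t(l, Y) = 1
N(f, I) = -f (N(f, I) = f*(-1) = -f)
g(r) = 5 - (-3 + r + r**2)**2 (g(r) = 5 - (((r**2 + 0*r) - 3) + r)**2 = 5 - (((r**2 + 0) - 3) + r)**2 = 5 - ((r**2 - 3) + r)**2 = 5 - ((-3 + r**2) + r)**2 = 5 - (-3 + r + r**2)**2)
N(t(4, -1), -12)*(138 + g(-8)) = (-1*1)*(138 + (5 - (-3 - 8 + (-8)**2)**2)) = -(138 + (5 - (-3 - 8 + 64)**2)) = -(138 + (5 - 1*53**2)) = -(138 + (5 - 1*2809)) = -(138 + (5 - 2809)) = -(138 - 2804) = -1*(-2666) = 2666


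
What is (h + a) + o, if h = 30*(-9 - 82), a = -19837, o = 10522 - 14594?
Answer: -26639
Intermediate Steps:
o = -4072
h = -2730 (h = 30*(-91) = -2730)
(h + a) + o = (-2730 - 19837) - 4072 = -22567 - 4072 = -26639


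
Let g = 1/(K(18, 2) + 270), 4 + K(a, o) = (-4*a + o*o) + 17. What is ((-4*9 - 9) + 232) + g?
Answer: 40206/215 ≈ 187.00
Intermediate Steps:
K(a, o) = 13 + o**2 - 4*a (K(a, o) = -4 + ((-4*a + o*o) + 17) = -4 + ((-4*a + o**2) + 17) = -4 + ((o**2 - 4*a) + 17) = -4 + (17 + o**2 - 4*a) = 13 + o**2 - 4*a)
g = 1/215 (g = 1/((13 + 2**2 - 4*18) + 270) = 1/((13 + 4 - 72) + 270) = 1/(-55 + 270) = 1/215 ≈ 0.0046512)
((-4*9 - 9) + 232) + g = ((-4*9 - 9) + 232) + 1/215 = ((-36 - 9) + 232) + 1/215 = (-45 + 232) + 1/215 = 187 + 1/215 = 40206/215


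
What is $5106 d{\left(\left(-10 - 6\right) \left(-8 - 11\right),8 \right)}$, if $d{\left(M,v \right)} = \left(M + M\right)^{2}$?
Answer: $1887504384$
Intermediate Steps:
$d{\left(M,v \right)} = 4 M^{2}$ ($d{\left(M,v \right)} = \left(2 M\right)^{2} = 4 M^{2}$)
$5106 d{\left(\left(-10 - 6\right) \left(-8 - 11\right),8 \right)} = 5106 \cdot 4 \left(\left(-10 - 6\right) \left(-8 - 11\right)\right)^{2} = 5106 \cdot 4 \left(\left(-16\right) \left(-19\right)\right)^{2} = 5106 \cdot 4 \cdot 304^{2} = 5106 \cdot 4 \cdot 92416 = 5106 \cdot 369664 = 1887504384$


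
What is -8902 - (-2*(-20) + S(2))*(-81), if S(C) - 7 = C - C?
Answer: -5095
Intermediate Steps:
S(C) = 7 (S(C) = 7 + (C - C) = 7 + 0 = 7)
-8902 - (-2*(-20) + S(2))*(-81) = -8902 - (-2*(-20) + 7)*(-81) = -8902 - (40 + 7)*(-81) = -8902 - 47*(-81) = -8902 - 1*(-3807) = -8902 + 3807 = -5095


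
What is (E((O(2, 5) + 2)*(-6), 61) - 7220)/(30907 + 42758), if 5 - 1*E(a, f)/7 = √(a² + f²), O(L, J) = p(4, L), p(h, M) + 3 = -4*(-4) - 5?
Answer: -479/4911 - 7*√7321/73665 ≈ -0.10567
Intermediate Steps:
p(h, M) = 8 (p(h, M) = -3 + (-4*(-4) - 5) = -3 + (16 - 5) = -3 + 11 = 8)
O(L, J) = 8
E(a, f) = 35 - 7*√(a² + f²)
(E((O(2, 5) + 2)*(-6), 61) - 7220)/(30907 + 42758) = ((35 - 7*√(((8 + 2)*(-6))² + 61²)) - 7220)/(30907 + 42758) = ((35 - 7*√((10*(-6))² + 3721)) - 7220)/73665 = ((35 - 7*√((-60)² + 3721)) - 7220)*(1/73665) = ((35 - 7*√(3600 + 3721)) - 7220)*(1/73665) = ((35 - 7*√7321) - 7220)*(1/73665) = (-7185 - 7*√7321)*(1/73665) = -479/4911 - 7*√7321/73665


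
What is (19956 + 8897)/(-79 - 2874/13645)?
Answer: -393699185/1080829 ≈ -364.26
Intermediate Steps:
(19956 + 8897)/(-79 - 2874/13645) = 28853/(-79 - 2874*1/13645) = 28853/(-79 - 2874/13645) = 28853/(-1080829/13645) = 28853*(-13645/1080829) = -393699185/1080829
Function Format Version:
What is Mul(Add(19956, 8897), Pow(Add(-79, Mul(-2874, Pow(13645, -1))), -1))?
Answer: Rational(-393699185, 1080829) ≈ -364.26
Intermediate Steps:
Mul(Add(19956, 8897), Pow(Add(-79, Mul(-2874, Pow(13645, -1))), -1)) = Mul(28853, Pow(Add(-79, Mul(-2874, Rational(1, 13645))), -1)) = Mul(28853, Pow(Add(-79, Rational(-2874, 13645)), -1)) = Mul(28853, Pow(Rational(-1080829, 13645), -1)) = Mul(28853, Rational(-13645, 1080829)) = Rational(-393699185, 1080829)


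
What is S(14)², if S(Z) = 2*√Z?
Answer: 56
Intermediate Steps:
S(14)² = (2*√14)² = 56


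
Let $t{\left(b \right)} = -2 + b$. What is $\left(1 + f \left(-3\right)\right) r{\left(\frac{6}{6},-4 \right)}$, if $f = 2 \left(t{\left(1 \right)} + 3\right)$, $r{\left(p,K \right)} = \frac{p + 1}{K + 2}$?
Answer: $11$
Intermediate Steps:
$r{\left(p,K \right)} = \frac{1 + p}{2 + K}$
$f = 4$ ($f = 2 \left(\left(-2 + 1\right) + 3\right) = 2 \left(-1 + 3\right) = 2 \cdot 2 = 4$)
$\left(1 + f \left(-3\right)\right) r{\left(\frac{6}{6},-4 \right)} = \left(1 + 4 \left(-3\right)\right) \frac{1 + \frac{6}{6}}{2 - 4} = \left(1 - 12\right) \frac{1 + 6 \cdot \frac{1}{6}}{-2} = - 11 \left(- \frac{1 + 1}{2}\right) = - 11 \left(\left(- \frac{1}{2}\right) 2\right) = \left(-11\right) \left(-1\right) = 11$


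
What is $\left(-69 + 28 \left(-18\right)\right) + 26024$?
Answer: $25451$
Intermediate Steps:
$\left(-69 + 28 \left(-18\right)\right) + 26024 = \left(-69 - 504\right) + 26024 = -573 + 26024 = 25451$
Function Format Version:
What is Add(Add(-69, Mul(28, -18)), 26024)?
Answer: 25451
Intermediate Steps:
Add(Add(-69, Mul(28, -18)), 26024) = Add(Add(-69, -504), 26024) = Add(-573, 26024) = 25451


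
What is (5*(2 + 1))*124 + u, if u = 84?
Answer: 1944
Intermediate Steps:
(5*(2 + 1))*124 + u = (5*(2 + 1))*124 + 84 = (5*3)*124 + 84 = 15*124 + 84 = 1860 + 84 = 1944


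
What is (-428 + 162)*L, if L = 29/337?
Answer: -7714/337 ≈ -22.890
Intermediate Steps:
L = 29/337 (L = 29*(1/337) = 29/337 ≈ 0.086053)
(-428 + 162)*L = (-428 + 162)*(29/337) = -266*29/337 = -7714/337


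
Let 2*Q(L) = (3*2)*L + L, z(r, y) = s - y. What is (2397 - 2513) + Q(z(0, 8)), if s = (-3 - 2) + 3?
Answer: -151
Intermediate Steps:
s = -2 (s = -5 + 3 = -2)
z(r, y) = -2 - y
Q(L) = 7*L/2 (Q(L) = ((3*2)*L + L)/2 = (6*L + L)/2 = (7*L)/2 = 7*L/2)
(2397 - 2513) + Q(z(0, 8)) = (2397 - 2513) + 7*(-2 - 1*8)/2 = -116 + 7*(-2 - 8)/2 = -116 + (7/2)*(-10) = -116 - 35 = -151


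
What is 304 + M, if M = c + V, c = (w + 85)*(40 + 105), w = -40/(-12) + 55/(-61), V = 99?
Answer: 2393749/183 ≈ 13081.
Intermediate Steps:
w = 445/183 (w = -40*(-1/12) + 55*(-1/61) = 10/3 - 55/61 = 445/183 ≈ 2.4317)
c = 2320000/183 (c = (445/183 + 85)*(40 + 105) = (16000/183)*145 = 2320000/183 ≈ 12678.)
M = 2338117/183 (M = 2320000/183 + 99 = 2338117/183 ≈ 12777.)
304 + M = 304 + 2338117/183 = 2393749/183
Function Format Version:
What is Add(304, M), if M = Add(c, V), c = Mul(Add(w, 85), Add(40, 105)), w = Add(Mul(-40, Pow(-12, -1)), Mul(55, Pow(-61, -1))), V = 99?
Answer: Rational(2393749, 183) ≈ 13081.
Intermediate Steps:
w = Rational(445, 183) (w = Add(Mul(-40, Rational(-1, 12)), Mul(55, Rational(-1, 61))) = Add(Rational(10, 3), Rational(-55, 61)) = Rational(445, 183) ≈ 2.4317)
c = Rational(2320000, 183) (c = Mul(Add(Rational(445, 183), 85), Add(40, 105)) = Mul(Rational(16000, 183), 145) = Rational(2320000, 183) ≈ 12678.)
M = Rational(2338117, 183) (M = Add(Rational(2320000, 183), 99) = Rational(2338117, 183) ≈ 12777.)
Add(304, M) = Add(304, Rational(2338117, 183)) = Rational(2393749, 183)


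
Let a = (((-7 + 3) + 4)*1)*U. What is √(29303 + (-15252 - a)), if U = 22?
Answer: √14051 ≈ 118.54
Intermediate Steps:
a = 0 (a = (((-7 + 3) + 4)*1)*22 = ((-4 + 4)*1)*22 = (0*1)*22 = 0*22 = 0)
√(29303 + (-15252 - a)) = √(29303 + (-15252 - 1*0)) = √(29303 + (-15252 + 0)) = √(29303 - 15252) = √14051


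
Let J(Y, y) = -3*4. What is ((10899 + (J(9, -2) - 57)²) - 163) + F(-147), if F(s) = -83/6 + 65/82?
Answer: 1904527/123 ≈ 15484.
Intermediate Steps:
J(Y, y) = -12
F(s) = -1604/123 (F(s) = -83*⅙ + 65*(1/82) = -83/6 + 65/82 = -1604/123)
((10899 + (J(9, -2) - 57)²) - 163) + F(-147) = ((10899 + (-12 - 57)²) - 163) - 1604/123 = ((10899 + (-69)²) - 163) - 1604/123 = ((10899 + 4761) - 163) - 1604/123 = (15660 - 163) - 1604/123 = 15497 - 1604/123 = 1904527/123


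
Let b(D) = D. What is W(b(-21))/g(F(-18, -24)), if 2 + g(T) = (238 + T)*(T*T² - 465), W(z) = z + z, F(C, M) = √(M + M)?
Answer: 284466/1158021427 - 249669*I*√3/2316042854 ≈ 0.00024565 - 0.00018671*I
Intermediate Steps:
F(C, M) = √2*√M (F(C, M) = √(2*M) = √2*√M)
W(z) = 2*z
g(T) = -2 + (-465 + T³)*(238 + T) (g(T) = -2 + (238 + T)*(T*T² - 465) = -2 + (238 + T)*(T³ - 465) = -2 + (238 + T)*(-465 + T³) = -2 + (-465 + T³)*(238 + T))
W(b(-21))/g(F(-18, -24)) = (2*(-21))/(-110672 + (√2*√(-24))⁴ - 465*√2*√(-24) + 238*(√2*√(-24))³) = -42/(-110672 + (√2*(2*I*√6))⁴ - 465*√2*2*I*√6 + 238*(√2*(2*I*√6))³) = -42/(-110672 + (4*I*√3)⁴ - 1860*I*√3 + 238*(4*I*√3)³) = -42/(-110672 + 2304 - 1860*I*√3 + 238*(-192*I*√3)) = -42/(-110672 + 2304 - 1860*I*√3 - 45696*I*√3) = -42/(-108368 - 47556*I*√3)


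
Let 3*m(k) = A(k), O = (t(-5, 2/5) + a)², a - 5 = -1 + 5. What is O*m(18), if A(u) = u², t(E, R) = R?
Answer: 238572/25 ≈ 9542.9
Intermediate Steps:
a = 9 (a = 5 + (-1 + 5) = 5 + 4 = 9)
O = 2209/25 (O = (2/5 + 9)² = (2*(⅕) + 9)² = (⅖ + 9)² = (47/5)² = 2209/25 ≈ 88.360)
m(k) = k²/3
O*m(18) = 2209*((⅓)*18²)/25 = 2209*((⅓)*324)/25 = (2209/25)*108 = 238572/25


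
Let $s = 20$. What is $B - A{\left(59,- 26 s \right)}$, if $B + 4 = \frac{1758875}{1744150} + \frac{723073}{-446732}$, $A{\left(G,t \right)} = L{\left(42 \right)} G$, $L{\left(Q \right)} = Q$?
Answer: $- \frac{2975952968317}{1198719412} \approx -2482.6$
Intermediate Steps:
$A{\left(G,t \right)} = 42 G$
$B = - \frac{5526265381}{1198719412}$ ($B = -4 + \left(\frac{1758875}{1744150} + \frac{723073}{-446732}\right) = -4 + \left(1758875 \cdot \frac{1}{1744150} + 723073 \left(- \frac{1}{446732}\right)\right) = -4 + \left(\frac{70355}{69766} - \frac{55621}{34364}\right) = -4 - \frac{731387733}{1198719412} = - \frac{5526265381}{1198719412} \approx -4.6101$)
$B - A{\left(59,- 26 s \right)} = - \frac{5526265381}{1198719412} - 42 \cdot 59 = - \frac{5526265381}{1198719412} - 2478 = - \frac{2975952968317}{1198719412}$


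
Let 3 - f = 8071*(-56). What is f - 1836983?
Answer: -1385004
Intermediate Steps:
f = 451979 (f = 3 - 8071*(-56) = 3 - 1*(-451976) = 3 + 451976 = 451979)
f - 1836983 = 451979 - 1836983 = -1385004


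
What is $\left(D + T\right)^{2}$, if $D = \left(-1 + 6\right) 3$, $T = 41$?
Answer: $3136$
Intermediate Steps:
$D = 15$ ($D = 5 \cdot 3 = 15$)
$\left(D + T\right)^{2} = \left(15 + 41\right)^{2} = 56^{2} = 3136$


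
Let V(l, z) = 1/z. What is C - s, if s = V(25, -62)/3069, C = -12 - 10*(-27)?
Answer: 49091725/190278 ≈ 258.00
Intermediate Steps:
C = 258 (C = -12 + 270 = 258)
s = -1/190278 (s = 1/(-62*3069) = -1/62*1/3069 = -1/190278 ≈ -5.2555e-6)
C - s = 258 - 1*(-1/190278) = 258 + 1/190278 = 49091725/190278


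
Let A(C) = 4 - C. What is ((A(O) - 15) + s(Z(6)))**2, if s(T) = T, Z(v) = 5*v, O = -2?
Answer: 441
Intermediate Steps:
((A(O) - 15) + s(Z(6)))**2 = (((4 - 1*(-2)) - 15) + 5*6)**2 = (((4 + 2) - 15) + 30)**2 = ((6 - 15) + 30)**2 = (-9 + 30)**2 = 21**2 = 441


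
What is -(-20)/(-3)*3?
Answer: -20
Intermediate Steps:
-(-20)/(-3)*3 = -(-20)*(-1)/3*3 = -2*10/3*3 = -20/3*3 = -20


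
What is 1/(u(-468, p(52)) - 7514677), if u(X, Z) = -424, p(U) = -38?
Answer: -1/7515101 ≈ -1.3307e-7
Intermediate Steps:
1/(u(-468, p(52)) - 7514677) = 1/(-424 - 7514677) = 1/(-7515101) = -1/7515101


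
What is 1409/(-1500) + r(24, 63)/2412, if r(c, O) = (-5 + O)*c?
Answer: -36403/100500 ≈ -0.36222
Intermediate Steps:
r(c, O) = c*(-5 + O)
1409/(-1500) + r(24, 63)/2412 = 1409/(-1500) + (24*(-5 + 63))/2412 = 1409*(-1/1500) + (24*58)*(1/2412) = -1409/1500 + 1392*(1/2412) = -1409/1500 + 116/201 = -36403/100500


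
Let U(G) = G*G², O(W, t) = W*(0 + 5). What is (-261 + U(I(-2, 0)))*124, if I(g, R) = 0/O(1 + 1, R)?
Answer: -32364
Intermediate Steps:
O(W, t) = 5*W (O(W, t) = W*5 = 5*W)
I(g, R) = 0 (I(g, R) = 0/((5*(1 + 1))) = 0/((5*2)) = 0/10 = 0*(⅒) = 0)
U(G) = G³
(-261 + U(I(-2, 0)))*124 = (-261 + 0³)*124 = (-261 + 0)*124 = -261*124 = -32364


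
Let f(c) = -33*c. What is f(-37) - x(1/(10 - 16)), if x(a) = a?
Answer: 7327/6 ≈ 1221.2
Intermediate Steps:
f(-37) - x(1/(10 - 16)) = -33*(-37) - 1/(10 - 16) = 1221 - 1/(-6) = 1221 - 1*(-⅙) = 1221 + ⅙ = 7327/6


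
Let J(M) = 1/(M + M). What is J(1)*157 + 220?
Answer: 597/2 ≈ 298.50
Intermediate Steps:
J(M) = 1/(2*M)
J(1)*157 + 220 = ((1/2)/1)*157 + 220 = ((1/2)*1)*157 + 220 = (1/2)*157 + 220 = 157/2 + 220 = 597/2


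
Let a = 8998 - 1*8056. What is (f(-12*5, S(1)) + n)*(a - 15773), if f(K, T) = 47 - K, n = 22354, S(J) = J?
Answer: -333119091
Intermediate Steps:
a = 942 (a = 8998 - 8056 = 942)
(f(-12*5, S(1)) + n)*(a - 15773) = ((47 - (-12)*5) + 22354)*(942 - 15773) = ((47 - 1*(-60)) + 22354)*(-14831) = ((47 + 60) + 22354)*(-14831) = (107 + 22354)*(-14831) = 22461*(-14831) = -333119091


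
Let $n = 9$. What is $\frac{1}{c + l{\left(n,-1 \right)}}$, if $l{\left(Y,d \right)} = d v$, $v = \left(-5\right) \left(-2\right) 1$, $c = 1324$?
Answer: $\frac{1}{1314} \approx 0.00076103$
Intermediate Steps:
$v = 10$ ($v = 10 \cdot 1 = 10$)
$l{\left(Y,d \right)} = 10 d$ ($l{\left(Y,d \right)} = d 10 = 10 d$)
$\frac{1}{c + l{\left(n,-1 \right)}} = \frac{1}{1324 + 10 \left(-1\right)} = \frac{1}{1324 - 10} = \frac{1}{1314}$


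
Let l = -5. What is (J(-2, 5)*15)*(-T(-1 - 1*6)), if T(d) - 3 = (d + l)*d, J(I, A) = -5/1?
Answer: 6525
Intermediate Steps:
J(I, A) = -5 (J(I, A) = 1*(-5) = -5)
T(d) = 3 + d*(-5 + d) (T(d) = 3 + (d - 5)*d = 3 + (-5 + d)*d = 3 + d*(-5 + d))
(J(-2, 5)*15)*(-T(-1 - 1*6)) = (-5*15)*(-(3 + (-1 - 1*6)**2 - 5*(-1 - 1*6))) = -(-75)*(3 + (-1 - 6)**2 - 5*(-1 - 6)) = -(-75)*(3 + (-7)**2 - 5*(-7)) = -(-75)*(3 + 49 + 35) = -(-75)*87 = -75*(-87) = 6525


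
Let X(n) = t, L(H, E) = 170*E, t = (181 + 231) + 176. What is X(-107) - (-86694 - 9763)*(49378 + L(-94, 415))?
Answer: 11567895684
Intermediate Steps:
t = 588 (t = 412 + 176 = 588)
X(n) = 588
X(-107) - (-86694 - 9763)*(49378 + L(-94, 415)) = 588 - (-86694 - 9763)*(49378 + 170*415) = 588 - (-96457)*(49378 + 70550) = 588 - (-96457)*119928 = 588 - 1*(-11567895096) = 588 + 11567895096 = 11567895684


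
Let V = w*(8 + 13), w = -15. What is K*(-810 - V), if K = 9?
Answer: -4455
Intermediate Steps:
V = -315 (V = -15*(8 + 13) = -15*21 = -315)
K*(-810 - V) = 9*(-810 - 1*(-315)) = 9*(-810 + 315) = 9*(-495) = -4455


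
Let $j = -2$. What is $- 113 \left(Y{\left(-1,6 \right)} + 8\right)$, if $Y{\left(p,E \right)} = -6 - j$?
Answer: $-452$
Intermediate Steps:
$Y{\left(p,E \right)} = -4$ ($Y{\left(p,E \right)} = -6 - -2 = -6 + 2 = -4$)
$- 113 \left(Y{\left(-1,6 \right)} + 8\right) = - 113 \left(-4 + 8\right) = \left(-113\right) 4 = -452$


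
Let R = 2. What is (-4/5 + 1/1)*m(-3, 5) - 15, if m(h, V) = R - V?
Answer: -78/5 ≈ -15.600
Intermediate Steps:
m(h, V) = 2 - V
(-4/5 + 1/1)*m(-3, 5) - 15 = (-4/5 + 1/1)*(2 - 1*5) - 15 = (-4*1/5 + 1*1)*(2 - 5) - 15 = (-4/5 + 1)*(-3) - 15 = (1/5)*(-3) - 15 = -3/5 - 15 = -78/5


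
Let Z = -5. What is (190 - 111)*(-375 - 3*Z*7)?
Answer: -21330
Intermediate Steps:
(190 - 111)*(-375 - 3*Z*7) = (190 - 111)*(-375 - 3*(-5)*7) = 79*(-375 + 15*7) = 79*(-375 + 105) = 79*(-270) = -21330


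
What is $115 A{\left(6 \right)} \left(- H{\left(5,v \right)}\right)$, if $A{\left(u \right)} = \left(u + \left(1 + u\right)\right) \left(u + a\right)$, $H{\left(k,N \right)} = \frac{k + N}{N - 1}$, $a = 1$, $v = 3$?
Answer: $-41860$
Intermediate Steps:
$H{\left(k,N \right)} = \frac{N + k}{-1 + N}$
$A{\left(u \right)} = \left(1 + u\right) \left(1 + 2 u\right)$ ($A{\left(u \right)} = \left(u + \left(1 + u\right)\right) \left(u + 1\right) = \left(1 + 2 u\right) \left(1 + u\right) = \left(1 + u\right) \left(1 + 2 u\right)$)
$115 A{\left(6 \right)} \left(- H{\left(5,v \right)}\right) = 115 \left(1 + 2 \cdot 6^{2} + 3 \cdot 6\right) \left(- \frac{3 + 5}{-1 + 3}\right) = 115 \left(1 + 2 \cdot 36 + 18\right) \left(- \frac{8}{2}\right) = 115 \left(1 + 72 + 18\right) \left(- \frac{8}{2}\right) = 115 \cdot 91 \left(\left(-1\right) 4\right) = 10465 \left(-4\right) = -41860$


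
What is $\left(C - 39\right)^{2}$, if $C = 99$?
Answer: $3600$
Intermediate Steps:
$\left(C - 39\right)^{2} = \left(99 - 39\right)^{2} = 60^{2} = 3600$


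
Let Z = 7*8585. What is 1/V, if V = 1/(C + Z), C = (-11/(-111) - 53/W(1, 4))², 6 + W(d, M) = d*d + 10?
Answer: 18544727959/308025 ≈ 60205.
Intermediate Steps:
W(d, M) = 4 + d² (W(d, M) = -6 + (d*d + 10) = -6 + (d² + 10) = -6 + (10 + d²) = 4 + d²)
Z = 60095
C = 33965584/308025 (C = (-11/(-111) - 53/(4 + 1²))² = (-11*(-1/111) - 53/(4 + 1))² = (11/111 - 53/5)² = (-5828/555)² = 33965584/308025 ≈ 110.27)
V = 308025/18544727959 (V = 1/(33965584/308025 + 60095) = 1/(18544727959/308025) = 308025/18544727959 ≈ 1.6610e-5)
1/V = 1/(308025/18544727959) = 18544727959/308025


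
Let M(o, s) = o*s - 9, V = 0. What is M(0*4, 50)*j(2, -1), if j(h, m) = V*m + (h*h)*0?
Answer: 0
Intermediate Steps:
M(o, s) = -9 + o*s
j(h, m) = 0 (j(h, m) = 0*m + (h*h)*0 = 0 + h²*0 = 0 + 0 = 0)
M(0*4, 50)*j(2, -1) = (-9 + (0*4)*50)*0 = (-9 + 0*50)*0 = (-9 + 0)*0 = -9*0 = 0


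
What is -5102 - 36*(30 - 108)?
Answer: -2294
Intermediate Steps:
-5102 - 36*(30 - 108) = -5102 - 36*(-78) = -5102 - 1*(-2808) = -5102 + 2808 = -2294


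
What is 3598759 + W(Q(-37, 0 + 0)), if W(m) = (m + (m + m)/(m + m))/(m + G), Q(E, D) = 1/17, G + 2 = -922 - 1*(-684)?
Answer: 14679337943/4079 ≈ 3.5988e+6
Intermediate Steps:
G = -240 (G = -2 + (-922 - 1*(-684)) = -2 + (-922 + 684) = -2 - 238 = -240)
Q(E, D) = 1/17
W(m) = (1 + m)/(-240 + m) (W(m) = (m + (m + m)/(m + m))/(m - 240) = (m + (2*m)/((2*m)))/(-240 + m) = (m + (2*m)*(1/(2*m)))/(-240 + m) = (m + 1)/(-240 + m) = (1 + m)/(-240 + m))
3598759 + W(Q(-37, 0 + 0)) = 3598759 + (1 + 1/17)/(-240 + 1/17) = 3598759 + (18/17)/(-4079/17) = 3598759 - 17/4079*18/17 = 3598759 - 18/4079 = 14679337943/4079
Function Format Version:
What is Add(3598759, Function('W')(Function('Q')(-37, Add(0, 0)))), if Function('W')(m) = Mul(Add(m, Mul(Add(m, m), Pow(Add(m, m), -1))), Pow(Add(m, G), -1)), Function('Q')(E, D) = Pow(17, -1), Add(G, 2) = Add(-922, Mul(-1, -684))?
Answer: Rational(14679337943, 4079) ≈ 3.5988e+6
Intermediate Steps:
G = -240 (G = Add(-2, Add(-922, Mul(-1, -684))) = Add(-2, Add(-922, 684)) = Add(-2, -238) = -240)
Function('Q')(E, D) = Rational(1, 17)
Function('W')(m) = Mul(Pow(Add(-240, m), -1), Add(1, m)) (Function('W')(m) = Mul(Add(m, Mul(Add(m, m), Pow(Add(m, m), -1))), Pow(Add(m, -240), -1)) = Mul(Add(m, Mul(Mul(2, m), Pow(Mul(2, m), -1))), Pow(Add(-240, m), -1)) = Mul(Add(m, Mul(Mul(2, m), Mul(Rational(1, 2), Pow(m, -1)))), Pow(Add(-240, m), -1)) = Mul(Add(m, 1), Pow(Add(-240, m), -1)) = Mul(Add(1, m), Pow(Add(-240, m), -1)) = Mul(Pow(Add(-240, m), -1), Add(1, m)))
Add(3598759, Function('W')(Function('Q')(-37, Add(0, 0)))) = Add(3598759, Mul(Pow(Add(-240, Rational(1, 17)), -1), Add(1, Rational(1, 17)))) = Add(3598759, Mul(Pow(Rational(-4079, 17), -1), Rational(18, 17))) = Add(3598759, Mul(Rational(-17, 4079), Rational(18, 17))) = Add(3598759, Rational(-18, 4079)) = Rational(14679337943, 4079)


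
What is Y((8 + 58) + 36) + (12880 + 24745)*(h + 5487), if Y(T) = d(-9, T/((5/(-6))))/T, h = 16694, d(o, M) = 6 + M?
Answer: 70937610528/85 ≈ 8.3456e+8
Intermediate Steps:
Y(T) = (6 - 6*T/5)/T (Y(T) = (6 + T/((5/(-6))))/T = (6 + T/((5*(-1/6))))/T = (6 + T/(-5/6))/T = (6 + T*(-6/5))/T = (6 - 6*T/5)/T)
Y((8 + 58) + 36) + (12880 + 24745)*(h + 5487) = (-6/5 + 6/((8 + 58) + 36)) + (12880 + 24745)*(16694 + 5487) = (-6/5 + 6/(66 + 36)) + 37625*22181 = (-6/5 + 6/102) + 834560125 = (-6/5 + 6*(1/102)) + 834560125 = (-6/5 + 1/17) + 834560125 = -97/85 + 834560125 = 70937610528/85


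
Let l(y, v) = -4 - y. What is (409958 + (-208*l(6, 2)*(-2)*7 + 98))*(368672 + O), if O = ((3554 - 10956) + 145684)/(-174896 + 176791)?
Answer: 266187304691792/1895 ≈ 1.4047e+11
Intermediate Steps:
O = 138282/1895 (O = (-7402 + 145684)/1895 = 138282*(1/1895) = 138282/1895 ≈ 72.972)
(409958 + (-208*l(6, 2)*(-2)*7 + 98))*(368672 + O) = (409958 + (-208*(-4 - 1*6)*(-2)*7 + 98))*(368672 + 138282/1895) = (409958 + (-208*(-4 - 6)*(-2)*7 + 98))*(698771722/1895) = (409958 + (-208*(-10*(-2))*7 + 98))*(698771722/1895) = (409958 + (-4160*7 + 98))*(698771722/1895) = (409958 + (-208*140 + 98))*(698771722/1895) = (409958 + (-29120 + 98))*(698771722/1895) = (409958 - 29022)*(698771722/1895) = 380936*(698771722/1895) = 266187304691792/1895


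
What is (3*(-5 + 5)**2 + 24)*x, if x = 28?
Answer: 672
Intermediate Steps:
(3*(-5 + 5)**2 + 24)*x = (3*(-5 + 5)**2 + 24)*28 = (3*0**2 + 24)*28 = (3*0 + 24)*28 = (0 + 24)*28 = 24*28 = 672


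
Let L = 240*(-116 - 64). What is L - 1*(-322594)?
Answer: 279394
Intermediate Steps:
L = -43200 (L = 240*(-180) = -43200)
L - 1*(-322594) = -43200 - 1*(-322594) = -43200 + 322594 = 279394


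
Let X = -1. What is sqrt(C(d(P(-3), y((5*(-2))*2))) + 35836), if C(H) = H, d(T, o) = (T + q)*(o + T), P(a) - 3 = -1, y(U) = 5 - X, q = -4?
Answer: 6*sqrt(995) ≈ 189.26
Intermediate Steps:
y(U) = 6 (y(U) = 5 - 1*(-1) = 5 + 1 = 6)
P(a) = 2 (P(a) = 3 - 1 = 2)
d(T, o) = (-4 + T)*(T + o) (d(T, o) = (T - 4)*(o + T) = (-4 + T)*(T + o))
sqrt(C(d(P(-3), y((5*(-2))*2))) + 35836) = sqrt((2**2 - 4*2 - 4*6 + 2*6) + 35836) = sqrt((4 - 8 - 24 + 12) + 35836) = sqrt(-16 + 35836) = sqrt(35820) = 6*sqrt(995)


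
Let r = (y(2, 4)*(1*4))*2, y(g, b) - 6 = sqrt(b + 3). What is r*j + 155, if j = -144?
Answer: -6757 - 1152*sqrt(7) ≈ -9804.9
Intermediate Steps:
y(g, b) = 6 + sqrt(3 + b) (y(g, b) = 6 + sqrt(b + 3) = 6 + sqrt(3 + b))
r = 48 + 8*sqrt(7) (r = ((6 + sqrt(3 + 4))*(1*4))*2 = ((6 + sqrt(7))*4)*2 = (24 + 4*sqrt(7))*2 = 48 + 8*sqrt(7) ≈ 69.166)
r*j + 155 = (48 + 8*sqrt(7))*(-144) + 155 = (-6912 - 1152*sqrt(7)) + 155 = -6757 - 1152*sqrt(7)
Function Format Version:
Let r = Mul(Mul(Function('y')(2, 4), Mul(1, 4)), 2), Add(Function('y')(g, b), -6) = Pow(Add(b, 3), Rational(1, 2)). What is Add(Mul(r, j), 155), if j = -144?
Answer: Add(-6757, Mul(-1152, Pow(7, Rational(1, 2)))) ≈ -9804.9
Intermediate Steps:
Function('y')(g, b) = Add(6, Pow(Add(3, b), Rational(1, 2))) (Function('y')(g, b) = Add(6, Pow(Add(b, 3), Rational(1, 2))) = Add(6, Pow(Add(3, b), Rational(1, 2))))
r = Add(48, Mul(8, Pow(7, Rational(1, 2)))) (r = Mul(Mul(Add(6, Pow(Add(3, 4), Rational(1, 2))), Mul(1, 4)), 2) = Mul(Mul(Add(6, Pow(7, Rational(1, 2))), 4), 2) = Mul(Add(24, Mul(4, Pow(7, Rational(1, 2)))), 2) = Add(48, Mul(8, Pow(7, Rational(1, 2)))) ≈ 69.166)
Add(Mul(r, j), 155) = Add(Mul(Add(48, Mul(8, Pow(7, Rational(1, 2)))), -144), 155) = Add(Add(-6912, Mul(-1152, Pow(7, Rational(1, 2)))), 155) = Add(-6757, Mul(-1152, Pow(7, Rational(1, 2))))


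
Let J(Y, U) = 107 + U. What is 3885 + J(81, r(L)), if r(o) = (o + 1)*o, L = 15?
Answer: 4232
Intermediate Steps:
r(o) = o*(1 + o) (r(o) = (1 + o)*o = o*(1 + o))
3885 + J(81, r(L)) = 3885 + (107 + 15*(1 + 15)) = 3885 + (107 + 15*16) = 3885 + (107 + 240) = 3885 + 347 = 4232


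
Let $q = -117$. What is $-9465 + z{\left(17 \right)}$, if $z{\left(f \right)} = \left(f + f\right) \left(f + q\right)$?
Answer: $-12865$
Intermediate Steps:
$z{\left(f \right)} = 2 f \left(-117 + f\right)$ ($z{\left(f \right)} = \left(f + f\right) \left(f - 117\right) = 2 f \left(-117 + f\right)$)
$-9465 + z{\left(17 \right)} = -9465 + 2 \cdot 17 \left(-117 + 17\right) = -9465 + 2 \cdot 17 \left(-100\right) = -9465 - 3400 = -12865$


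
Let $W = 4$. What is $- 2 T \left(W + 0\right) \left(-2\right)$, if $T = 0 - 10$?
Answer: $-160$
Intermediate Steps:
$T = -10$
$- 2 T \left(W + 0\right) \left(-2\right) = \left(-2\right) \left(-10\right) \left(4 + 0\right) \left(-2\right) = 20 \cdot 4 \left(-2\right) = 20 \left(-8\right) = -160$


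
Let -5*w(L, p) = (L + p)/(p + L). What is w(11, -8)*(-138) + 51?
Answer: 393/5 ≈ 78.600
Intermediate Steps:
w(L, p) = -1/5 (w(L, p) = -(L + p)/(5*(p + L)) = -(L + p)/(5*(L + p)) = -1/5*1 = -1/5)
w(11, -8)*(-138) + 51 = -1/5*(-138) + 51 = 138/5 + 51 = 393/5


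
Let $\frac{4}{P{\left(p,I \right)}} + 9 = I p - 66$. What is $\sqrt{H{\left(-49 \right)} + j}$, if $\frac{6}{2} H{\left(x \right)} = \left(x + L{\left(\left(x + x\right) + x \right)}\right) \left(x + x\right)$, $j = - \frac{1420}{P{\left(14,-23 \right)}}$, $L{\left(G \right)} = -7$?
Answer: $\frac{\sqrt{1284879}}{3} \approx 377.84$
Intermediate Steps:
$P{\left(p,I \right)} = \frac{4}{-75 + I p}$ ($P{\left(p,I \right)} = \frac{4}{-9 + \left(I p - 66\right)} = \frac{4}{-9 + \left(-66 + I p\right)} = \frac{4}{-75 + I p}$)
$j = 140935$ ($j = - \frac{1420}{4 \frac{1}{-75 - 322}} = - \frac{1420}{4 \frac{1}{-397}} = - \frac{1420}{4 \left(- \frac{1}{397}\right)} = - \frac{1420}{- \frac{4}{397}} = \left(-1420\right) \left(- \frac{397}{4}\right) = 140935$)
$H{\left(x \right)} = \frac{2 x \left(-7 + x\right)}{3}$ ($H{\left(x \right)} = \frac{\left(x - 7\right) \left(x + x\right)}{3} = \frac{\left(-7 + x\right) 2 x}{3} = \frac{2 x \left(-7 + x\right)}{3}$)
$\sqrt{H{\left(-49 \right)} + j} = \sqrt{\frac{2}{3} \left(-49\right) \left(-7 - 49\right) + 140935} = \sqrt{\frac{2}{3} \left(-49\right) \left(-56\right) + 140935} = \sqrt{\frac{5488}{3} + 140935} = \sqrt{\frac{428293}{3}} = \frac{\sqrt{1284879}}{3}$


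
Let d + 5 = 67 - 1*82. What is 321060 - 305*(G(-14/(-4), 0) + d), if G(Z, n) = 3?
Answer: 326245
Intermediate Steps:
d = -20 (d = -5 + (67 - 1*82) = -5 + (67 - 82) = -5 - 15 = -20)
321060 - 305*(G(-14/(-4), 0) + d) = 321060 - 305*(3 - 20) = 321060 - 305*(-17) = 321060 + 5185 = 326245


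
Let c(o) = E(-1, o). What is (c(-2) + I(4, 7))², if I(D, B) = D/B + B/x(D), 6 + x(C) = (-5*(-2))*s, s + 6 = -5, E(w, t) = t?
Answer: 1461681/659344 ≈ 2.2169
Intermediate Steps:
s = -11 (s = -6 - 5 = -11)
c(o) = o
x(C) = -116 (x(C) = -6 - 5*(-2)*(-11) = -6 + 10*(-11) = -6 - 110 = -116)
I(D, B) = -B/116 + D/B (I(D, B) = D/B + B/(-116) = D/B + B*(-1/116) = D/B - B/116 = -B/116 + D/B)
(c(-2) + I(4, 7))² = (-2 + (-1/116*7 + 4/7))² = (-2 + (-7/116 + 4*(⅐)))² = (-2 + (-7/116 + 4/7))² = (-2 + 415/812)² = (-1209/812)² = 1461681/659344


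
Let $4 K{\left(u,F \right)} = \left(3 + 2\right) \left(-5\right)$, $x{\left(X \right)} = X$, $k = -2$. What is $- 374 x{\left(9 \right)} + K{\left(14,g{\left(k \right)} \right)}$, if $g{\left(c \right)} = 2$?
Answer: $- \frac{13489}{4} \approx -3372.3$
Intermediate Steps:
$K{\left(u,F \right)} = - \frac{25}{4}$ ($K{\left(u,F \right)} = \frac{\left(3 + 2\right) \left(-5\right)}{4} = \frac{5 \left(-5\right)}{4} = \frac{1}{4} \left(-25\right) = - \frac{25}{4}$)
$- 374 x{\left(9 \right)} + K{\left(14,g{\left(k \right)} \right)} = \left(-374\right) 9 - \frac{25}{4} = -3366 - \frac{25}{4} = - \frac{13489}{4}$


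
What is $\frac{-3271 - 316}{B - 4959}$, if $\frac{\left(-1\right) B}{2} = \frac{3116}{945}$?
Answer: $\frac{3389715}{4692487} \approx 0.72237$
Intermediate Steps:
$B = - \frac{6232}{945}$ ($B = - 2 \cdot \frac{3116}{945} = - 2 \cdot 3116 \cdot \frac{1}{945} = \left(-2\right) \frac{3116}{945} = - \frac{6232}{945} \approx -6.5947$)
$\frac{-3271 - 316}{B - 4959} = \frac{-3271 - 316}{- \frac{6232}{945} - 4959} = - \frac{3587}{- \frac{4692487}{945}} = \left(-3587\right) \left(- \frac{945}{4692487}\right) = \frac{3389715}{4692487}$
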